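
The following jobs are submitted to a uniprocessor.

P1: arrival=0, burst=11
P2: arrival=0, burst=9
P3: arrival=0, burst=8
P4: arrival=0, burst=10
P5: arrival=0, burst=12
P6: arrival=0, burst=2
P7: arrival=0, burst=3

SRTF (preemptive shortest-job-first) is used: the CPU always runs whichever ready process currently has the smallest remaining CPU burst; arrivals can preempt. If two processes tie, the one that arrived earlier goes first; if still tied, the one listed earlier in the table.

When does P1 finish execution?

43

Timeline: | P6 0-2 | P7 2-5 | P3 5-13 | P2 13-22 | P4 22-32 | P1 32-43 | P5 43-55 |
Completion: P1=43  P2=22  P3=13  P4=32  P5=55  P6=2  P7=5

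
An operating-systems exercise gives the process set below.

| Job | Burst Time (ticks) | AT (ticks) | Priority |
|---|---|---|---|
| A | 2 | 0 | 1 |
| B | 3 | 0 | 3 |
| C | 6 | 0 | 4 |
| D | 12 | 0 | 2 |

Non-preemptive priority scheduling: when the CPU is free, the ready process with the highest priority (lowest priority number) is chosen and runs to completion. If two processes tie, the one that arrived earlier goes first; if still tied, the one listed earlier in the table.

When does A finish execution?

Schedule: | A 0-2 | D 2-14 | B 14-17 | C 17-23 |
Completion: A=2  B=17  C=23  D=14
Turnaround (C−A): A=2  B=17  C=23  D=14

2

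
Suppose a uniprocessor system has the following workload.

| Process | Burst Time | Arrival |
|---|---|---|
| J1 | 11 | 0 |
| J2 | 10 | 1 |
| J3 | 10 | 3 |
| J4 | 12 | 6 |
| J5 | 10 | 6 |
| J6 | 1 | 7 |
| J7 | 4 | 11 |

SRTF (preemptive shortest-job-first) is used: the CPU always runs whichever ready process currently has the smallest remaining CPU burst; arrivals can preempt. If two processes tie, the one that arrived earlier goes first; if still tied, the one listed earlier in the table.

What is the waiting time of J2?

Gantt: | J1 0-7 | J6 7-8 | J1 8-12 | J7 12-16 | J2 16-26 | J3 26-36 | J5 36-46 | J4 46-58 |
Completion: J1=12  J2=26  J3=36  J4=58  J5=46  J6=8  J7=16
Waiting(J2) = turnaround − burst = 25 − 10 = 15

15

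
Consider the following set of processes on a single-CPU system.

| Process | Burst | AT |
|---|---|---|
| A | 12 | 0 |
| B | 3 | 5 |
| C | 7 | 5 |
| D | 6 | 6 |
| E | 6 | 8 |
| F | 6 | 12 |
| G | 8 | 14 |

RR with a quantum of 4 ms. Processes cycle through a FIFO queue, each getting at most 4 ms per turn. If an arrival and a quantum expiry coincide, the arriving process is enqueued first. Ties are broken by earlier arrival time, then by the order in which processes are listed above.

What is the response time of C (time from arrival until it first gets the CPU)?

Gantt: | A 0-8 | B 8-11 | C 11-15 | D 15-19 | E 19-23 | A 23-27 | F 27-31 | G 31-35 | C 35-38 | D 38-40 | E 40-42 | F 42-44 | G 44-48 |
Completion: A=27  B=11  C=38  D=40  E=42  F=44  G=48
Turnaround (C−A): A=27  B=6  C=33  D=34  E=34  F=32  G=34
Response(C) = first start − arrival = 11 − 5 = 6

6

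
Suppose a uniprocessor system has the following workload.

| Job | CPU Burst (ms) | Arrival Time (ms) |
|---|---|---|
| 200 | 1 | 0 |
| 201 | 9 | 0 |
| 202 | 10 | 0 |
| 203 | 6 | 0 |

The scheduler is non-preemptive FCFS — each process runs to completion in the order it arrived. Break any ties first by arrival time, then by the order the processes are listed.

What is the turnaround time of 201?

10

Gantt: | 200 0-1 | 201 1-10 | 202 10-20 | 203 20-26 |
Completion: 200=1  201=10  202=20  203=26
Turnaround (C−A): 200=1  201=10  202=20  203=26
Turnaround(201) = completion − arrival = 10 − 0 = 10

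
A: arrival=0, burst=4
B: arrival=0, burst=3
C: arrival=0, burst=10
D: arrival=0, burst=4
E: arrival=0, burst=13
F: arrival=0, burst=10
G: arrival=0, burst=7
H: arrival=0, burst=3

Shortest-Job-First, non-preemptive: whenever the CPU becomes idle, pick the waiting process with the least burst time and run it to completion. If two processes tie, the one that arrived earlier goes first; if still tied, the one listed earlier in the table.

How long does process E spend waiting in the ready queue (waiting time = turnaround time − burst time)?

41

Gantt: | B 0-3 | H 3-6 | A 6-10 | D 10-14 | G 14-21 | C 21-31 | F 31-41 | E 41-54 |
Completion: A=10  B=3  C=31  D=14  E=54  F=41  G=21  H=6
Turnaround (C−A): A=10  B=3  C=31  D=14  E=54  F=41  G=21  H=6
Waiting(E) = turnaround − burst = 54 − 13 = 41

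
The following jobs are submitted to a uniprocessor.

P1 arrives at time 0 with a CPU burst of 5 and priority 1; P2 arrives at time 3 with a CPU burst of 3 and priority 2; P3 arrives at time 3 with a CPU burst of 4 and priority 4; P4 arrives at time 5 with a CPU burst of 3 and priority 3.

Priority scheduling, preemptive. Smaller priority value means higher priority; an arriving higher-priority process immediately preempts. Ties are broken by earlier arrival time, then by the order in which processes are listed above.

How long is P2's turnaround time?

Schedule: | P1 0-5 | P2 5-8 | P4 8-11 | P3 11-15 |
Completion: P1=5  P2=8  P3=15  P4=11
Turnaround (C−A): P1=5  P2=5  P3=12  P4=6
Turnaround(P2) = completion − arrival = 8 − 3 = 5

5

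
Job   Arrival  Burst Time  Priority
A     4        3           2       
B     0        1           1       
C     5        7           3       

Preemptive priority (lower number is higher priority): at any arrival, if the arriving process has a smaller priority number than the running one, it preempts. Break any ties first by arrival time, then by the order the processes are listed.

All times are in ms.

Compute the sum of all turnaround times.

Gantt: | B 0-1 | idle 1-4 | A 4-7 | C 7-14 |
Completion: A=7  B=1  C=14
Turnaround (C−A): A=3  B=1  C=9
Turnaround = completion − arrival: A=3, B=1, C=9
Total turnaround = 3 + 1 + 9 = 13

13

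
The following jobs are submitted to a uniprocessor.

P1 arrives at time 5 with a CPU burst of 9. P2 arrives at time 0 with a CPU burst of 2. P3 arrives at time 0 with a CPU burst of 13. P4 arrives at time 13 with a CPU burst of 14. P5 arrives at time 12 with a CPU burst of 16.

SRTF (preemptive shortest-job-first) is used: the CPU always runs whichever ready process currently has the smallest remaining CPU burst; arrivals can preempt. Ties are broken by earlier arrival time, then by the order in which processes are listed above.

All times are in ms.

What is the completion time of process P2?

2

Gantt: | P2 0-2 | P3 2-5 | P1 5-14 | P3 14-24 | P4 24-38 | P5 38-54 |
Completion: P1=14  P2=2  P3=24  P4=38  P5=54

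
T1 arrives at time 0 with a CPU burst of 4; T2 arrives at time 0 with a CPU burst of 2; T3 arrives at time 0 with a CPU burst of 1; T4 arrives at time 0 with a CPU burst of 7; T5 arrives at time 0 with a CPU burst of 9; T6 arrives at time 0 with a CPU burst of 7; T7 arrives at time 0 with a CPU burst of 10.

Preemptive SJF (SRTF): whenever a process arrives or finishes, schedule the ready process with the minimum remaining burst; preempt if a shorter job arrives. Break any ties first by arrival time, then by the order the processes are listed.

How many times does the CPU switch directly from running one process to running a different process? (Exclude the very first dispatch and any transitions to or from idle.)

6

Gantt: | T3 0-1 | T2 1-3 | T1 3-7 | T4 7-14 | T6 14-21 | T5 21-30 | T7 30-40 |
Completion: T1=7  T2=3  T3=1  T4=14  T5=30  T6=21  T7=40
Turnaround (C−A): T1=7  T2=3  T3=1  T4=14  T5=30  T6=21  T7=40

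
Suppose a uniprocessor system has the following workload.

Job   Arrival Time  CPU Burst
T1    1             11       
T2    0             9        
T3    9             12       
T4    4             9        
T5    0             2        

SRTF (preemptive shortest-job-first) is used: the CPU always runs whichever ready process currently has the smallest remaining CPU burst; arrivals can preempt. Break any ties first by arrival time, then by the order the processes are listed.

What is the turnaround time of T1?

30

Gantt: | T5 0-2 | T2 2-11 | T4 11-20 | T1 20-31 | T3 31-43 |
Completion: T1=31  T2=11  T3=43  T4=20  T5=2
Turnaround(T1) = completion − arrival = 31 − 1 = 30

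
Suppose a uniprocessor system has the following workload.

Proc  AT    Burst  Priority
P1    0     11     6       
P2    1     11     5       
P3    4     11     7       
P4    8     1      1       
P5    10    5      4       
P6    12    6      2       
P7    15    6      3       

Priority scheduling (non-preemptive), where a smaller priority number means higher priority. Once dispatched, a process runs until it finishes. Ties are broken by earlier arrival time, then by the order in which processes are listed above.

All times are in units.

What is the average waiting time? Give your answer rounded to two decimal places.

Gantt: | P1 0-11 | P4 11-12 | P6 12-18 | P7 18-24 | P5 24-29 | P2 29-40 | P3 40-51 |
Completion: P1=11  P2=40  P3=51  P4=12  P5=29  P6=18  P7=24
Waiting times: P1=0, P2=28, P3=36, P4=3, P5=14, P6=0, P7=3
Average waiting = (0+28+36+3+14+0+3) / 7 = 84/7 = 12.00

12.00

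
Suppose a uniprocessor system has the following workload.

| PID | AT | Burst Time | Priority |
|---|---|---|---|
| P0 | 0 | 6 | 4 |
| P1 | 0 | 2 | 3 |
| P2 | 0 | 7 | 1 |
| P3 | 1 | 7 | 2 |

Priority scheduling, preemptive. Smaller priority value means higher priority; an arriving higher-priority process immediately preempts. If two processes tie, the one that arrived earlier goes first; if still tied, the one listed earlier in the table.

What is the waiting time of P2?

Schedule: | P2 0-7 | P3 7-14 | P1 14-16 | P0 16-22 |
Completion: P0=22  P1=16  P2=7  P3=14
Turnaround (C−A): P0=22  P1=16  P2=7  P3=13
Waiting(P2) = turnaround − burst = 7 − 7 = 0

0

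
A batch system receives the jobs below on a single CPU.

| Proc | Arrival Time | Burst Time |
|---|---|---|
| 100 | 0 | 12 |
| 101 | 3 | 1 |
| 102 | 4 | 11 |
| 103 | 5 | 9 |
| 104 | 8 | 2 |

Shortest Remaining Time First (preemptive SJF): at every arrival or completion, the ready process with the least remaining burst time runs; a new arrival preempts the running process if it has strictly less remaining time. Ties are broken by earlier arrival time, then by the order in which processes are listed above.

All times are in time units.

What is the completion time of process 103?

24

Timeline: | 100 0-3 | 101 3-4 | 100 4-8 | 104 8-10 | 100 10-15 | 103 15-24 | 102 24-35 |
Completion: 100=15  101=4  102=35  103=24  104=10
Turnaround (C−A): 100=15  101=1  102=31  103=19  104=2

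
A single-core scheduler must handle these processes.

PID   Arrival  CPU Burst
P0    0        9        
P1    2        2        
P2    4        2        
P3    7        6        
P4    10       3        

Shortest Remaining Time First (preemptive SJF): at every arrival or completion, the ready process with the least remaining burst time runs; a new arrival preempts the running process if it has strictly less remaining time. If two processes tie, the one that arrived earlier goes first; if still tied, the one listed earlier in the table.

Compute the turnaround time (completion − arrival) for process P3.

Gantt: | P0 0-2 | P1 2-4 | P2 4-6 | P0 6-13 | P4 13-16 | P3 16-22 |
Completion: P0=13  P1=4  P2=6  P3=22  P4=16
Turnaround (C−A): P0=13  P1=2  P2=2  P3=15  P4=6
Turnaround(P3) = completion − arrival = 22 − 7 = 15

15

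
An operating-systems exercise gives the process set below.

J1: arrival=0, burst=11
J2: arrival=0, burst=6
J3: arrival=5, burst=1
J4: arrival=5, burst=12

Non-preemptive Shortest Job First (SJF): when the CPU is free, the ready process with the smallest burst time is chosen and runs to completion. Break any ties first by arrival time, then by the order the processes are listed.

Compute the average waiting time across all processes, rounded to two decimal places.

Gantt: | J2 0-6 | J3 6-7 | J1 7-18 | J4 18-30 |
Completion: J1=18  J2=6  J3=7  J4=30
Waiting times: J1=7, J2=0, J3=1, J4=13
Average waiting = (7+0+1+13) / 4 = 21/4 = 5.25

5.25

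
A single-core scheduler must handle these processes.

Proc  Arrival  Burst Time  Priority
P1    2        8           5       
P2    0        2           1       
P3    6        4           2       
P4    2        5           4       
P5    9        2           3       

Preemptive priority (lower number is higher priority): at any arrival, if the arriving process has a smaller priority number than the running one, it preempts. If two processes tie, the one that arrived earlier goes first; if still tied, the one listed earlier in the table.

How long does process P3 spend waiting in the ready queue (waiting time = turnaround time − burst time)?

Timeline: | P2 0-2 | P4 2-6 | P3 6-10 | P5 10-12 | P4 12-13 | P1 13-21 |
Completion: P1=21  P2=2  P3=10  P4=13  P5=12
Turnaround (C−A): P1=19  P2=2  P3=4  P4=11  P5=3
Waiting(P3) = turnaround − burst = 4 − 4 = 0

0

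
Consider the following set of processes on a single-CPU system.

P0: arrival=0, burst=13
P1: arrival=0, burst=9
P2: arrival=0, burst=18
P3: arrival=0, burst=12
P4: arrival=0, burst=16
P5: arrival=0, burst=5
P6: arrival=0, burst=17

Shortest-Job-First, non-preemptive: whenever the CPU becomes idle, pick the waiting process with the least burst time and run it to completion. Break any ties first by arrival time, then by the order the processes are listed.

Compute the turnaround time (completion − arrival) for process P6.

72

Timeline: | P5 0-5 | P1 5-14 | P3 14-26 | P0 26-39 | P4 39-55 | P6 55-72 | P2 72-90 |
Completion: P0=39  P1=14  P2=90  P3=26  P4=55  P5=5  P6=72
Turnaround (C−A): P0=39  P1=14  P2=90  P3=26  P4=55  P5=5  P6=72
Turnaround(P6) = completion − arrival = 72 − 0 = 72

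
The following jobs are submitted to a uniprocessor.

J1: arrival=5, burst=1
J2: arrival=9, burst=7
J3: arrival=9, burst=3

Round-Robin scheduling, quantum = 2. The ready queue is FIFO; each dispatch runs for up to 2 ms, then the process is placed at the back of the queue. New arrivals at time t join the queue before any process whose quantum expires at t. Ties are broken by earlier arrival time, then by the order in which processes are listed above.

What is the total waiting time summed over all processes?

Schedule: | idle 0-5 | J1 5-6 | idle 6-9 | J2 9-11 | J3 11-13 | J2 13-15 | J3 15-16 | J2 16-19 |
Completion: J1=6  J2=19  J3=16
Turnaround (C−A): J1=1  J2=10  J3=7
Waiting = turnaround − burst: J1=0, J2=3, J3=4
Total waiting = 0 + 3 + 4 = 7

7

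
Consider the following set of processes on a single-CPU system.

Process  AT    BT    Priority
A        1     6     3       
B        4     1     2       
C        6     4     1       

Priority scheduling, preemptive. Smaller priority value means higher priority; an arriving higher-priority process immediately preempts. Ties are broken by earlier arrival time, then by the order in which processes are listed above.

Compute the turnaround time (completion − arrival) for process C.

4

Schedule: | idle 0-1 | A 1-4 | B 4-5 | A 5-6 | C 6-10 | A 10-12 |
Completion: A=12  B=5  C=10
Turnaround (C−A): A=11  B=1  C=4
Turnaround(C) = completion − arrival = 10 − 6 = 4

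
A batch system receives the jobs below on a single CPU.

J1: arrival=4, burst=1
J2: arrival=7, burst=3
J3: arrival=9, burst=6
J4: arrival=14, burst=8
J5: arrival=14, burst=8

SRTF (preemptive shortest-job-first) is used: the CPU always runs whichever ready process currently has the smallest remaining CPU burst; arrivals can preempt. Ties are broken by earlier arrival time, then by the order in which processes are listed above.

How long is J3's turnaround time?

Gantt: | idle 0-4 | J1 4-5 | idle 5-7 | J2 7-10 | J3 10-16 | J4 16-24 | J5 24-32 |
Completion: J1=5  J2=10  J3=16  J4=24  J5=32
Turnaround(J3) = completion − arrival = 16 − 9 = 7

7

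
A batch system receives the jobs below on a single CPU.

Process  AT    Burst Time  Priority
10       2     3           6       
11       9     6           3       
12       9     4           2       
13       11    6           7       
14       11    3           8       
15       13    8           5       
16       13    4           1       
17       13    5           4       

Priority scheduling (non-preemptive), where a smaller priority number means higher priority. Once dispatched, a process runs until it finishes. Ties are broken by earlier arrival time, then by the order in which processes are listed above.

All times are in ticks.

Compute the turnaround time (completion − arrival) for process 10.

3

Gantt: | idle 0-2 | 10 2-5 | idle 5-9 | 12 9-13 | 16 13-17 | 11 17-23 | 17 23-28 | 15 28-36 | 13 36-42 | 14 42-45 |
Completion: 10=5  11=23  12=13  13=42  14=45  15=36  16=17  17=28
Turnaround(10) = completion − arrival = 5 − 2 = 3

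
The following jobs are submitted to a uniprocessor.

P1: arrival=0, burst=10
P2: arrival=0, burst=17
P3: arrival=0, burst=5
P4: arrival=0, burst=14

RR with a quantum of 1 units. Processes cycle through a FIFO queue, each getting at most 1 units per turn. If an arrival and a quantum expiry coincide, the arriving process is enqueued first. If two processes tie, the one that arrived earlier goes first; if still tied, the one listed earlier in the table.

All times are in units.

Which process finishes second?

P1

Gantt: | P1 0-1 | P2 1-2 | P3 2-3 | P4 3-4 | P1 4-5 | P2 5-6 | P3 6-7 | P4 7-8 | P1 8-9 | P2 9-10 | P3 10-11 | P4 11-12 | P1 12-13 | P2 13-14 | P3 14-15 | P4 15-16 | P1 16-17 | P2 17-18 | P3 18-19 | P4 19-20 | P1 20-21 | P2 21-22 | P4 22-23 | P1 23-24 | P2 24-25 | P4 25-26 | P1 26-27 | P2 27-28 | P4 28-29 | P1 29-30 | P2 30-31 | P4 31-32 | P1 32-33 | P2 33-34 | P4 34-35 | P2 35-36 | P4 36-37 | P2 37-38 | P4 38-39 | P2 39-40 | P4 40-41 | P2 41-42 | P4 42-43 | P2 43-46 |
Completion: P1=33  P2=46  P3=19  P4=43
Finish order: P3 → P1 → P4 → P2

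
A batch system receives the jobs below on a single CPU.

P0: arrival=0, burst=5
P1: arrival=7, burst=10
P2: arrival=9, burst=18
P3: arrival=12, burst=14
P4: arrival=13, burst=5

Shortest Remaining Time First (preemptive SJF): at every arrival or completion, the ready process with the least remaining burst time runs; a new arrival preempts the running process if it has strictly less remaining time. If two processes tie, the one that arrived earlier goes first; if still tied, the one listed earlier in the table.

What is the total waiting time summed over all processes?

41

Schedule: | P0 0-5 | idle 5-7 | P1 7-17 | P4 17-22 | P3 22-36 | P2 36-54 |
Completion: P0=5  P1=17  P2=54  P3=36  P4=22
Turnaround (C−A): P0=5  P1=10  P2=45  P3=24  P4=9
Waiting = turnaround − burst: P0=0, P1=0, P2=27, P3=10, P4=4
Total waiting = 0 + 0 + 27 + 10 + 4 = 41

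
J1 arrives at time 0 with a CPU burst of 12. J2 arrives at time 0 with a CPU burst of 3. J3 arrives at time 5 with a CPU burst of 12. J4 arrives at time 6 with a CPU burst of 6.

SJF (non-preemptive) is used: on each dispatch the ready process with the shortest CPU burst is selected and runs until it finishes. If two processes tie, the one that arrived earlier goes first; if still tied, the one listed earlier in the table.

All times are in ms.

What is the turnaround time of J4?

15

Timeline: | J2 0-3 | J1 3-15 | J4 15-21 | J3 21-33 |
Completion: J1=15  J2=3  J3=33  J4=21
Turnaround (C−A): J1=15  J2=3  J3=28  J4=15
Turnaround(J4) = completion − arrival = 21 − 6 = 15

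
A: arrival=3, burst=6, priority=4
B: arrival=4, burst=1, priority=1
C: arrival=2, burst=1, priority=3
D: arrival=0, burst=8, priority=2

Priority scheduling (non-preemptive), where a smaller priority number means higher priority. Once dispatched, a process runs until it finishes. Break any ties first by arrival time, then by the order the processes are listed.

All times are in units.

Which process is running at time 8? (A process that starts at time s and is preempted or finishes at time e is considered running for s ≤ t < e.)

B

Timeline: | D 0-8 | B 8-9 | C 9-10 | A 10-16 |
Completion: A=16  B=9  C=10  D=8
Turnaround (C−A): A=13  B=5  C=8  D=8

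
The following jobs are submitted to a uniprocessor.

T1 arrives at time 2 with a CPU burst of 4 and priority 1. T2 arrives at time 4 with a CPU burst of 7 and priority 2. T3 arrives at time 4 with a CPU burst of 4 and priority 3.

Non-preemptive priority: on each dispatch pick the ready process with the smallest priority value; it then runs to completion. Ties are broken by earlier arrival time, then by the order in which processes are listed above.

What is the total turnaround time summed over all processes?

26

Gantt: | idle 0-2 | T1 2-6 | T2 6-13 | T3 13-17 |
Completion: T1=6  T2=13  T3=17
Turnaround (C−A): T1=4  T2=9  T3=13
Turnaround = completion − arrival: T1=4, T2=9, T3=13
Total turnaround = 4 + 9 + 13 = 26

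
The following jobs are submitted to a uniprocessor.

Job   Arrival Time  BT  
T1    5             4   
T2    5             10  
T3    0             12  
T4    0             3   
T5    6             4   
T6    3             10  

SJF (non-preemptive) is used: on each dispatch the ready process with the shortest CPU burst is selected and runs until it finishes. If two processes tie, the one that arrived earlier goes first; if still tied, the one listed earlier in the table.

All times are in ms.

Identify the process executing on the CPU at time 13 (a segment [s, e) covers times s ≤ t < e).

T1

Schedule: | T4 0-3 | T6 3-13 | T1 13-17 | T5 17-21 | T2 21-31 | T3 31-43 |
Completion: T1=17  T2=31  T3=43  T4=3  T5=21  T6=13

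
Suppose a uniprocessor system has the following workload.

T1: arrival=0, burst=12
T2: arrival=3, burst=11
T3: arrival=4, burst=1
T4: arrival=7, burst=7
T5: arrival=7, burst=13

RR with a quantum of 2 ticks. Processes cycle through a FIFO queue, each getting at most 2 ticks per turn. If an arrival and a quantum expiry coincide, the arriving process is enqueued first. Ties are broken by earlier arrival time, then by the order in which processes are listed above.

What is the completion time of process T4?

36

Gantt: | T1 0-4 | T2 4-6 | T3 6-7 | T1 7-9 | T2 9-11 | T4 11-13 | T5 13-15 | T1 15-17 | T2 17-19 | T4 19-21 | T5 21-23 | T1 23-25 | T2 25-27 | T4 27-29 | T5 29-31 | T1 31-33 | T2 33-35 | T4 35-36 | T5 36-38 | T2 38-39 | T5 39-44 |
Completion: T1=33  T2=39  T3=7  T4=36  T5=44
Turnaround (C−A): T1=33  T2=36  T3=3  T4=29  T5=37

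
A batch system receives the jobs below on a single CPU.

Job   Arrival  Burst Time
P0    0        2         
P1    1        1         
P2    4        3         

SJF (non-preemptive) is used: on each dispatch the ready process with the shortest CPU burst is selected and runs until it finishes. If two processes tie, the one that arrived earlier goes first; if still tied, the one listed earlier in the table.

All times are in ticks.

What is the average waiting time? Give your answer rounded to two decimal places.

Schedule: | P0 0-2 | P1 2-3 | idle 3-4 | P2 4-7 |
Completion: P0=2  P1=3  P2=7
Waiting times: P0=0, P1=1, P2=0
Average waiting = (0+1+0) / 3 = 1/3 = 0.33

0.33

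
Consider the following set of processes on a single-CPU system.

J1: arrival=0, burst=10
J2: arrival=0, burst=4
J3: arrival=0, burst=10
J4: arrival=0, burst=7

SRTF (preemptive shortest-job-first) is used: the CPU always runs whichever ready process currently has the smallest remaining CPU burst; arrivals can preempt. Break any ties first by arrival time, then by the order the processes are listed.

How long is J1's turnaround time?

21

Schedule: | J2 0-4 | J4 4-11 | J1 11-21 | J3 21-31 |
Completion: J1=21  J2=4  J3=31  J4=11
Turnaround (C−A): J1=21  J2=4  J3=31  J4=11
Turnaround(J1) = completion − arrival = 21 − 0 = 21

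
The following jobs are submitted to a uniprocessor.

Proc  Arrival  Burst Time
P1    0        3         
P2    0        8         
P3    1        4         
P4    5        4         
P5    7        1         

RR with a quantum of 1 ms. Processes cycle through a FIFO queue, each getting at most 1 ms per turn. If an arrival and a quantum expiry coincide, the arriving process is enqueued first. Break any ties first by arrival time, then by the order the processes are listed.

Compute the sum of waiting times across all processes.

36

Timeline: | P1 0-1 | P2 1-2 | P3 2-3 | P1 3-4 | P2 4-5 | P3 5-6 | P1 6-7 | P4 7-8 | P2 8-9 | P3 9-10 | P5 10-11 | P4 11-12 | P2 12-13 | P3 13-14 | P4 14-15 | P2 15-16 | P4 16-17 | P2 17-20 |
Completion: P1=7  P2=20  P3=14  P4=17  P5=11
Turnaround (C−A): P1=7  P2=20  P3=13  P4=12  P5=4
Waiting = turnaround − burst: P1=4, P2=12, P3=9, P4=8, P5=3
Total waiting = 4 + 12 + 9 + 8 + 3 = 36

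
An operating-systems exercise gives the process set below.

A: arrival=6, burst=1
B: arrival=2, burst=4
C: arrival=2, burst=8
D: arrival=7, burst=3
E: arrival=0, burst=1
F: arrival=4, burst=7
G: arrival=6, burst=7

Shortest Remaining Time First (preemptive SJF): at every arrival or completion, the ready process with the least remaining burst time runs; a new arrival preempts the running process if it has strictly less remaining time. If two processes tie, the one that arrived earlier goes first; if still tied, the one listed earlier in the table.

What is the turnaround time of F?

Schedule: | E 0-1 | idle 1-2 | B 2-6 | A 6-7 | D 7-10 | F 10-17 | G 17-24 | C 24-32 |
Completion: A=7  B=6  C=32  D=10  E=1  F=17  G=24
Turnaround (C−A): A=1  B=4  C=30  D=3  E=1  F=13  G=18
Turnaround(F) = completion − arrival = 17 − 4 = 13

13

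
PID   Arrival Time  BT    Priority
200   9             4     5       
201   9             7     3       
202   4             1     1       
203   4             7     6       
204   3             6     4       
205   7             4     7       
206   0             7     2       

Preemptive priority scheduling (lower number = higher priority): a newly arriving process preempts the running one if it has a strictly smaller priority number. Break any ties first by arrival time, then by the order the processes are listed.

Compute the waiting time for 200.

Gantt: | 206 0-4 | 202 4-5 | 206 5-8 | 204 8-9 | 201 9-16 | 204 16-21 | 200 21-25 | 203 25-32 | 205 32-36 |
Completion: 200=25  201=16  202=5  203=32  204=21  205=36  206=8
Waiting(200) = turnaround − burst = 16 − 4 = 12

12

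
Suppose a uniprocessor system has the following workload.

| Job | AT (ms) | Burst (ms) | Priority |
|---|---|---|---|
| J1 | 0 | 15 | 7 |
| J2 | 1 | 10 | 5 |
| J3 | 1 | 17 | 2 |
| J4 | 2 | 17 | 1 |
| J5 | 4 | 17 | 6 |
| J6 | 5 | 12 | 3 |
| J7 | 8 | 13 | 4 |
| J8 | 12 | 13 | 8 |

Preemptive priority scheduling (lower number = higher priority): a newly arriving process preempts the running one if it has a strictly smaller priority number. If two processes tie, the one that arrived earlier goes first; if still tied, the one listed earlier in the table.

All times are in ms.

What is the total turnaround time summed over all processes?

500

Timeline: | J1 0-1 | J3 1-2 | J4 2-19 | J3 19-35 | J6 35-47 | J7 47-60 | J2 60-70 | J5 70-87 | J1 87-101 | J8 101-114 |
Completion: J1=101  J2=70  J3=35  J4=19  J5=87  J6=47  J7=60  J8=114
Turnaround (C−A): J1=101  J2=69  J3=34  J4=17  J5=83  J6=42  J7=52  J8=102
Turnaround = completion − arrival: J1=101, J2=69, J3=34, J4=17, J5=83, J6=42, J7=52, J8=102
Total turnaround = 101 + 69 + 34 + 17 + 83 + 42 + 52 + 102 = 500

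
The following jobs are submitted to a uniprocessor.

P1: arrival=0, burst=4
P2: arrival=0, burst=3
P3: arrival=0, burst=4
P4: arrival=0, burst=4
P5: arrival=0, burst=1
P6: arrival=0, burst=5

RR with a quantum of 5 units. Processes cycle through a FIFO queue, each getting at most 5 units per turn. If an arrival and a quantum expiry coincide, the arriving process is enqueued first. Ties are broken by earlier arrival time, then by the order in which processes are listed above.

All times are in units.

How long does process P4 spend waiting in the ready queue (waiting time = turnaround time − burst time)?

Timeline: | P1 0-4 | P2 4-7 | P3 7-11 | P4 11-15 | P5 15-16 | P6 16-21 |
Completion: P1=4  P2=7  P3=11  P4=15  P5=16  P6=21
Waiting(P4) = turnaround − burst = 15 − 4 = 11

11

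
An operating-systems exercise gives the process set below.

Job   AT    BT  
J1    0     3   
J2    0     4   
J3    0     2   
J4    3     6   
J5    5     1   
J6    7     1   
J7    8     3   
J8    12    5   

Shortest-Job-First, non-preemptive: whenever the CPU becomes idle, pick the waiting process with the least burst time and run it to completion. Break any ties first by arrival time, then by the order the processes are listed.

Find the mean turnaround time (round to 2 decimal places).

Gantt: | J3 0-2 | J1 2-5 | J5 5-6 | J2 6-10 | J6 10-11 | J7 11-14 | J8 14-19 | J4 19-25 |
Completion: J1=5  J2=10  J3=2  J4=25  J5=6  J6=11  J7=14  J8=19
Turnaround (C−A): J1=5  J2=10  J3=2  J4=22  J5=1  J6=4  J7=6  J8=7
Turnaround times: J1=5, J2=10, J3=2, J4=22, J5=1, J6=4, J7=6, J8=7
Average turnaround = (5+10+2+22+1+4+6+7) / 8 = 57/8 = 7.13

7.13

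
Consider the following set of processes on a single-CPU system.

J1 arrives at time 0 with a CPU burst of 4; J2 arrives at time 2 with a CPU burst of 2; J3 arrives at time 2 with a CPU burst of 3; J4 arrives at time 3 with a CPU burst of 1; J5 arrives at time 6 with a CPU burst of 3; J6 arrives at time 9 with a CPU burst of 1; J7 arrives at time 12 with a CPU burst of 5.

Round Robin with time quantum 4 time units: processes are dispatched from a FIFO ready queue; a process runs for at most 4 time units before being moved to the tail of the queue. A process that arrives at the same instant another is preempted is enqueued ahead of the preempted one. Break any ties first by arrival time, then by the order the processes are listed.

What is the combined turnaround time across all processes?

Gantt: | J1 0-4 | J2 4-6 | J3 6-9 | J4 9-10 | J5 10-13 | J6 13-14 | J7 14-19 |
Completion: J1=4  J2=6  J3=9  J4=10  J5=13  J6=14  J7=19
Turnaround (C−A): J1=4  J2=4  J3=7  J4=7  J5=7  J6=5  J7=7
Turnaround = completion − arrival: J1=4, J2=4, J3=7, J4=7, J5=7, J6=5, J7=7
Total turnaround = 4 + 4 + 7 + 7 + 7 + 5 + 7 = 41

41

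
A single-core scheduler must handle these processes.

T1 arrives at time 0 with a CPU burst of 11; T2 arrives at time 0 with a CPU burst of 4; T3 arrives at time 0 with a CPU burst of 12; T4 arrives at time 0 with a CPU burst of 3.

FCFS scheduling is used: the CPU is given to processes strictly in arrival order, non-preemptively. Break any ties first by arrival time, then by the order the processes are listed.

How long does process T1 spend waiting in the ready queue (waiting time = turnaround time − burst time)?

0

Gantt: | T1 0-11 | T2 11-15 | T3 15-27 | T4 27-30 |
Completion: T1=11  T2=15  T3=27  T4=30
Turnaround (C−A): T1=11  T2=15  T3=27  T4=30
Waiting(T1) = turnaround − burst = 11 − 11 = 0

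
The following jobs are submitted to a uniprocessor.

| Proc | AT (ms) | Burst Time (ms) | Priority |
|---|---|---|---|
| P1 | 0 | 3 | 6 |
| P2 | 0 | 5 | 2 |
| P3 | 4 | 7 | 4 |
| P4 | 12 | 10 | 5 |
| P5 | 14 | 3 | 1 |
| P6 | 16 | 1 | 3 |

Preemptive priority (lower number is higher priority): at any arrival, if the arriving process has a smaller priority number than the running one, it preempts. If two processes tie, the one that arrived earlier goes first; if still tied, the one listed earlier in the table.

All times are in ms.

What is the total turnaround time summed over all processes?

Timeline: | P2 0-5 | P3 5-12 | P4 12-14 | P5 14-17 | P6 17-18 | P4 18-26 | P1 26-29 |
Completion: P1=29  P2=5  P3=12  P4=26  P5=17  P6=18
Turnaround (C−A): P1=29  P2=5  P3=8  P4=14  P5=3  P6=2
Turnaround = completion − arrival: P1=29, P2=5, P3=8, P4=14, P5=3, P6=2
Total turnaround = 29 + 5 + 8 + 14 + 3 + 2 = 61

61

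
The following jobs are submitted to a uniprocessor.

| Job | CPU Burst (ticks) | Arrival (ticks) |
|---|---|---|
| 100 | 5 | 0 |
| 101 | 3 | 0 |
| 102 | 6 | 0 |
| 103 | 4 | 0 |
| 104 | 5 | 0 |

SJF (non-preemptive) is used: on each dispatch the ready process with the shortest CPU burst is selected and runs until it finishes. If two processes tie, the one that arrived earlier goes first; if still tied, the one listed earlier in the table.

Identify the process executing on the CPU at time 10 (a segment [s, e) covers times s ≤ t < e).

Timeline: | 101 0-3 | 103 3-7 | 100 7-12 | 104 12-17 | 102 17-23 |
Completion: 100=12  101=3  102=23  103=7  104=17

100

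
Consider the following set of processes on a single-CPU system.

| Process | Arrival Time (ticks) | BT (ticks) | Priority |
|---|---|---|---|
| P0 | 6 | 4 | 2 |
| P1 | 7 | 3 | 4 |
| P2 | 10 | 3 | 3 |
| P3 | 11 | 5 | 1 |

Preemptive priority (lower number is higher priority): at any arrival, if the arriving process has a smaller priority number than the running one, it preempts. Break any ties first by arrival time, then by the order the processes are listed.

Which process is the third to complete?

P2

Gantt: | idle 0-6 | P0 6-10 | P2 10-11 | P3 11-16 | P2 16-18 | P1 18-21 |
Completion: P0=10  P1=21  P2=18  P3=16
Finish order: P0 → P3 → P2 → P1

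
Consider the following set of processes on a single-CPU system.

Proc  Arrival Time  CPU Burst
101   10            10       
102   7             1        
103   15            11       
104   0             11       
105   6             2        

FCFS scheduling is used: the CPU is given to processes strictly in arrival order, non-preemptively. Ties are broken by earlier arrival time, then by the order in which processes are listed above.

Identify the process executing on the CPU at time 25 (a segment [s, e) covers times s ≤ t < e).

Timeline: | 104 0-11 | 105 11-13 | 102 13-14 | 101 14-24 | 103 24-35 |
Completion: 101=24  102=14  103=35  104=11  105=13

103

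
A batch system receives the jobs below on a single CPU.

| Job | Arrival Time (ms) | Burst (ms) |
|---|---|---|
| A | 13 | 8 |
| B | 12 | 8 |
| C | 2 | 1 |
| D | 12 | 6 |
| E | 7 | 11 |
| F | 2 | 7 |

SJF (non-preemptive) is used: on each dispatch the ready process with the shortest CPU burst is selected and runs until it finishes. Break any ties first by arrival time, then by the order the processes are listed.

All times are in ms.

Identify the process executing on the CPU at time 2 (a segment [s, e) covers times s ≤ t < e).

Schedule: | idle 0-2 | C 2-3 | F 3-10 | E 10-21 | D 21-27 | B 27-35 | A 35-43 |
Completion: A=43  B=35  C=3  D=27  E=21  F=10
Turnaround (C−A): A=30  B=23  C=1  D=15  E=14  F=8

C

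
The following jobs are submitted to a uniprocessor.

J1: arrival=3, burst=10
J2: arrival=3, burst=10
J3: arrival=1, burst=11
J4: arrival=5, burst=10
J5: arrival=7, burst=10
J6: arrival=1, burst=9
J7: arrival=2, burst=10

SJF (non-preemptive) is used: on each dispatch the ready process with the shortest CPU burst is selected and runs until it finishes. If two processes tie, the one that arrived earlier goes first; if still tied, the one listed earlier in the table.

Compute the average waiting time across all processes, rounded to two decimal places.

27.00

Schedule: | idle 0-1 | J6 1-10 | J7 10-20 | J1 20-30 | J2 30-40 | J4 40-50 | J5 50-60 | J3 60-71 |
Completion: J1=30  J2=40  J3=71  J4=50  J5=60  J6=10  J7=20
Turnaround (C−A): J1=27  J2=37  J3=70  J4=45  J5=53  J6=9  J7=18
Waiting times: J1=17, J2=27, J3=59, J4=35, J5=43, J6=0, J7=8
Average waiting = (17+27+59+35+43+0+8) / 7 = 189/7 = 27.00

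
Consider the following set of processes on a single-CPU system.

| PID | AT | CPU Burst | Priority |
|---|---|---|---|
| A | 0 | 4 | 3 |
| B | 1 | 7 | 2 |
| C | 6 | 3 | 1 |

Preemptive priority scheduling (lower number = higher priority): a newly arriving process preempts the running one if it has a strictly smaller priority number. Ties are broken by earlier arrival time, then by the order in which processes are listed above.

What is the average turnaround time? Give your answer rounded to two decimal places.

9.00

Schedule: | A 0-1 | B 1-6 | C 6-9 | B 9-11 | A 11-14 |
Completion: A=14  B=11  C=9
Turnaround (C−A): A=14  B=10  C=3
Turnaround times: A=14, B=10, C=3
Average turnaround = (14+10+3) / 3 = 27/3 = 9.00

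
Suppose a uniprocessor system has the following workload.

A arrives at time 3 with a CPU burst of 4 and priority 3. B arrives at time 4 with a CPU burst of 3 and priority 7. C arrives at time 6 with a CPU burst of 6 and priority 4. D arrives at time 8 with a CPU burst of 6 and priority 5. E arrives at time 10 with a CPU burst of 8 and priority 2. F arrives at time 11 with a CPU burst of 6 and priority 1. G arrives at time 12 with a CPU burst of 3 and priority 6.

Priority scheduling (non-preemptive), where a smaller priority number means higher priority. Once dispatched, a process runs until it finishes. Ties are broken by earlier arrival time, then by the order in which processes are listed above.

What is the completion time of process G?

Schedule: | idle 0-3 | A 3-7 | C 7-13 | F 13-19 | E 19-27 | D 27-33 | G 33-36 | B 36-39 |
Completion: A=7  B=39  C=13  D=33  E=27  F=19  G=36
Turnaround (C−A): A=4  B=35  C=7  D=25  E=17  F=8  G=24

36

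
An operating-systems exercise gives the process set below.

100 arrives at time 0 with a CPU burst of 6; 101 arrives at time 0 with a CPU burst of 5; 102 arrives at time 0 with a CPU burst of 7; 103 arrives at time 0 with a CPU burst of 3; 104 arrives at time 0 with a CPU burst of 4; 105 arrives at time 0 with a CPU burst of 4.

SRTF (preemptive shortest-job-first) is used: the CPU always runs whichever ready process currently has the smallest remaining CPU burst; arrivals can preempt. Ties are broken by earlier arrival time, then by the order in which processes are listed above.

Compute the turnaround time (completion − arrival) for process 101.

16

Timeline: | 103 0-3 | 104 3-7 | 105 7-11 | 101 11-16 | 100 16-22 | 102 22-29 |
Completion: 100=22  101=16  102=29  103=3  104=7  105=11
Turnaround(101) = completion − arrival = 16 − 0 = 16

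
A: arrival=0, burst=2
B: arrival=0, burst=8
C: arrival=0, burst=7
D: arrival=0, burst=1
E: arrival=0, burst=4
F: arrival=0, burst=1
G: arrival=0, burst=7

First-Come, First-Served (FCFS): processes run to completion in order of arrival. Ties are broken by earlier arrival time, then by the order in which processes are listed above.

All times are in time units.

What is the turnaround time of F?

23

Gantt: | A 0-2 | B 2-10 | C 10-17 | D 17-18 | E 18-22 | F 22-23 | G 23-30 |
Completion: A=2  B=10  C=17  D=18  E=22  F=23  G=30
Turnaround(F) = completion − arrival = 23 − 0 = 23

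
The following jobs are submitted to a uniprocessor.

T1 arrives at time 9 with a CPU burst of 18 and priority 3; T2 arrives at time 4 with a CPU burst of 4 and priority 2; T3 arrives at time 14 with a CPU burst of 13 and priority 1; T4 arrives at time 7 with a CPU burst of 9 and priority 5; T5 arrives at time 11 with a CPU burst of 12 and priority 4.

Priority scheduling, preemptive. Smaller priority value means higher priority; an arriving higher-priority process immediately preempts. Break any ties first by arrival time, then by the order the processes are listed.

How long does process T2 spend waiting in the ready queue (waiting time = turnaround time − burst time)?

Schedule: | idle 0-4 | T2 4-8 | T4 8-9 | T1 9-14 | T3 14-27 | T1 27-40 | T5 40-52 | T4 52-60 |
Completion: T1=40  T2=8  T3=27  T4=60  T5=52
Turnaround (C−A): T1=31  T2=4  T3=13  T4=53  T5=41
Waiting(T2) = turnaround − burst = 4 − 4 = 0

0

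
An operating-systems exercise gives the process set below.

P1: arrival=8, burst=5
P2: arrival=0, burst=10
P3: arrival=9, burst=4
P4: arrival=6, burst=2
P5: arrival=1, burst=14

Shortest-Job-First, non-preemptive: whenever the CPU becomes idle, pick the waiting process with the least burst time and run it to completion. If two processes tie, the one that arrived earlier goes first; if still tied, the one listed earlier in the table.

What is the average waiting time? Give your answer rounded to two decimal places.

7.00

Schedule: | P2 0-10 | P4 10-12 | P3 12-16 | P1 16-21 | P5 21-35 |
Completion: P1=21  P2=10  P3=16  P4=12  P5=35
Waiting times: P1=8, P2=0, P3=3, P4=4, P5=20
Average waiting = (8+0+3+4+20) / 5 = 35/5 = 7.00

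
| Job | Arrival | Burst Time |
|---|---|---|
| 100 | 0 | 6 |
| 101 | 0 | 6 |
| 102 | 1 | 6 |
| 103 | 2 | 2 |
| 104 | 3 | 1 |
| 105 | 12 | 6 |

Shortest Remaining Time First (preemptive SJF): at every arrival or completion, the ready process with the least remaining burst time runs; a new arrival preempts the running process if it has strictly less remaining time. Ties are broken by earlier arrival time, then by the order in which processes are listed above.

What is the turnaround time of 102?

Timeline: | 100 0-2 | 103 2-4 | 104 4-5 | 100 5-9 | 101 9-15 | 102 15-21 | 105 21-27 |
Completion: 100=9  101=15  102=21  103=4  104=5  105=27
Turnaround(102) = completion − arrival = 21 − 1 = 20

20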